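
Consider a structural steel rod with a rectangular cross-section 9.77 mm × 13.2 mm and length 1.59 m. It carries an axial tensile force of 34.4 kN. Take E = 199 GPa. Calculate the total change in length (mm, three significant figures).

A = 129 mm².
δ_mech = NL/(AE) = 34400·1590/(129·199000) = 2.131 mm.

2.13 mm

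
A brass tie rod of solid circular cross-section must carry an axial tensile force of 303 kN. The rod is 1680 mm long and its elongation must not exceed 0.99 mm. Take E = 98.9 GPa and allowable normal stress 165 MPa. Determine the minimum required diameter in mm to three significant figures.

Required area A ≥ P/σ_allow = 303000/165 = 1836 mm².
For a solid circular section, d ≥ √(4A/π) = 48.35 mm.
Elongation limit: A ≥ PL/(Eδ_allow) = 303000·1680/(98900·0.99) = 5199 mm² ⇒ d ≥ 81.36 mm.
The elongation limit governs.

81.4 mm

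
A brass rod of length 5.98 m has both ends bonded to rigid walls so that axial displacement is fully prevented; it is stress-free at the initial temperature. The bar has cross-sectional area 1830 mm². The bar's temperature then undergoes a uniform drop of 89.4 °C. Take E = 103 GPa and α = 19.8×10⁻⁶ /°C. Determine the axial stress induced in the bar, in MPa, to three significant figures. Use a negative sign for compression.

182 MPa

Free thermal expansion αLΔT = 19.8e-6 · 5980 · -89.4 = -10.59 mm.
The walls impose strain ε = −(-10.59)/5980 = 1.7701e-03; σ = Eε = 103000 · 1.7701e-03 = 182.3 MPa.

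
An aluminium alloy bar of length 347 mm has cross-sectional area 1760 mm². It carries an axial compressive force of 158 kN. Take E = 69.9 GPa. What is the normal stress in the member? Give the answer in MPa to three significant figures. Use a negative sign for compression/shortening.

σ = N/A = -158000/1760 = -89.77 MPa.

-89.8 MPa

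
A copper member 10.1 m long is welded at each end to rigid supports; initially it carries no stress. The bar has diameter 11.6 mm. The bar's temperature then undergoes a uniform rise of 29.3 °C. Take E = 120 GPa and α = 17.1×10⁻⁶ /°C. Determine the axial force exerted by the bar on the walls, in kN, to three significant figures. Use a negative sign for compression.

-6.35 kN

Free thermal expansion αLΔT = 17.1e-6 · 10100 · 29.3 = 5.06 mm.
The walls impose strain ε = −(5.06)/10100 = -5.0103e-04; σ = Eε = 120000 · -5.0103e-04 = -60.12 MPa.
Wall reaction R = σ·A = -60.12·105.7 = -6354 N = -6.354 kN.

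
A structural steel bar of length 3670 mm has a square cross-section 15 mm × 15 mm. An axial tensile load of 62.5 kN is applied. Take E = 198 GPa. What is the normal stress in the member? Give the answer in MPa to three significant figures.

278 MPa

A = 225 mm².
σ = N/A = 62500/225 = 277.8 MPa.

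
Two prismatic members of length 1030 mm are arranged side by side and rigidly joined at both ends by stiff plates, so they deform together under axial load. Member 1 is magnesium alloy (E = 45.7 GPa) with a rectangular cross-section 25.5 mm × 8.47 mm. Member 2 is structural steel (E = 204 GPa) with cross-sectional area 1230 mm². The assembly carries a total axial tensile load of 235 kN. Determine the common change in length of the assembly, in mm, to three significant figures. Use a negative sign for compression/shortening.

A_1 = 216 mm².
Equal strain + equilibrium ⇒ each member carries load in proportion to AE: A₁E₁ = 9871000 N, A₂E₂ = 250900000 N, ΣAE = 260800000 N.
δ = PL/ΣAE = 235000·1030/260800000 = 0.9281 mm.

0.928 mm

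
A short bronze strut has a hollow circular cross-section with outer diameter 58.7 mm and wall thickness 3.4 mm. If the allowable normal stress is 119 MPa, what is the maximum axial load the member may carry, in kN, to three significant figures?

A = 590.7 mm².
P_max = σ_allow · A = 119 · 590.7 = 70290 N = 70.29 kN.

70.3 kN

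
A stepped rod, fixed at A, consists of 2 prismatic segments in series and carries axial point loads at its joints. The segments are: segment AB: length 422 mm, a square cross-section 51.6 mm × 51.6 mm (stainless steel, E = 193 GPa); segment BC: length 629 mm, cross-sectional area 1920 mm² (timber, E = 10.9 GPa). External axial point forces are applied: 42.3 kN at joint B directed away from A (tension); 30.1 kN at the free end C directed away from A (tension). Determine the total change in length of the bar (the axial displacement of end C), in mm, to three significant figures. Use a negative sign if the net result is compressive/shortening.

Internal axial forces (sectioning from the free end, tension +): N_BC = 30.1 kN, N_AB = 72.4 kN.
A_AB = 2663 mm².
δ_AB = 72400·422/(2663·193000) = 0.05946 mm
δ_BC = 30100·629/(1920·10900) = 0.9047 mm
δ = Σδ_i = 0.9641 mm.

0.964 mm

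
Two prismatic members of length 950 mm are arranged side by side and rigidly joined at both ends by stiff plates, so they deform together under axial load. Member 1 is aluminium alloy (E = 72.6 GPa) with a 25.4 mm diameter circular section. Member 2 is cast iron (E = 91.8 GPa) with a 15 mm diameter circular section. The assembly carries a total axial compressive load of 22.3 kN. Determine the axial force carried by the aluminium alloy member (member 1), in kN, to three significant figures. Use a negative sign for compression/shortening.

-15.5 kN

A_1 = 506.7 mm².
A_2 = 176.7 mm².
Equal strain + equilibrium ⇒ each member carries load in proportion to AE: A₁E₁ = 36790000 N, A₂E₂ = 16220000 N, ΣAE = 53010000 N.
F₁ = P·A₁E₁/ΣAE = -22300·36790000/53010000 = -15480 N.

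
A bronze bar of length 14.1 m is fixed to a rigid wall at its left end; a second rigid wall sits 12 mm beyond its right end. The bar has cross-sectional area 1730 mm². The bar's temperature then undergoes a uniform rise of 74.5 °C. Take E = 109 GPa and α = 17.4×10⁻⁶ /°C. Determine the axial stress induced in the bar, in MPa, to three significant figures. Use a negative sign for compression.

Free thermal expansion αLΔT = 17.4e-6 · 14100 · 74.5 = 18.28 mm.
The walls engage after the gap closes; constrained expansion = 18.28 − 12 = 6.278 mm.
The walls impose strain ε = −(6.278)/14100 = -4.4524e-04; σ = Eε = 109000 · -4.4524e-04 = -48.53 MPa.

-48.5 MPa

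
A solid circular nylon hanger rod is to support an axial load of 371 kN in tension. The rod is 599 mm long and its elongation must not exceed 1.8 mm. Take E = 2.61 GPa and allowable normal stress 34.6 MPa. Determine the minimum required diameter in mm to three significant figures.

Required area A ≥ P/σ_allow = 371000/34.6 = 10720 mm².
For a solid circular section, d ≥ √(4A/π) = 116.8 mm.
Elongation limit: A ≥ PL/(Eδ_allow) = 371000·599/(2610·1.8) = 47300 mm² ⇒ d ≥ 245.4 mm.
The elongation limit governs.

245 mm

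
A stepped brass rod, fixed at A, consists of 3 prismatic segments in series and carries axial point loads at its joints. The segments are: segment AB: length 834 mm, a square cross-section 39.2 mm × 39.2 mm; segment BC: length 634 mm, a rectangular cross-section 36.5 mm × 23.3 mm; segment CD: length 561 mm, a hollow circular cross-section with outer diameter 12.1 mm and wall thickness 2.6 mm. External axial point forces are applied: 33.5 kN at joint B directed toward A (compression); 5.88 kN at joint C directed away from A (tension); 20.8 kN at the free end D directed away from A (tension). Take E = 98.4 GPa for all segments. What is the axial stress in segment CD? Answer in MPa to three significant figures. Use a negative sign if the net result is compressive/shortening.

Internal axial forces (sectioning from the free end, tension +): N_CD = 20.8 kN, N_BC = 26.68 kN, N_AB = -6.82 kN.
A_CD = 77.6 mm².
σ_CD = N_CD/A_CD = 20800/77.6 = 268.1 MPa.

268 MPa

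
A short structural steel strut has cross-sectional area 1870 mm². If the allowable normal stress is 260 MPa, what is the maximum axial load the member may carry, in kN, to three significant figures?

486 kN

P_max = σ_allow · A = 260 · 1870 = 486200 N = 486.2 kN.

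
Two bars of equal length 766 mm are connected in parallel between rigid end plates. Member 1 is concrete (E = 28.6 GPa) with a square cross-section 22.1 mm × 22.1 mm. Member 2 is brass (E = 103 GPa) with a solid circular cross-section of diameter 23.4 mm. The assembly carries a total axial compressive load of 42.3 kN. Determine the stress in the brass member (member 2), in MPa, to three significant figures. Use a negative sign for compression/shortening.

A_1 = 488.4 mm².
A_2 = 430.1 mm².
Equal strain + equilibrium ⇒ each member carries load in proportion to AE: A₁E₁ = 13970000 N, A₂E₂ = 44300000 N, ΣAE = 58260000 N.
σ₂ = P·E₂/ΣAE = -42300·103000/58260000 = -74.78 MPa.

-74.8 MPa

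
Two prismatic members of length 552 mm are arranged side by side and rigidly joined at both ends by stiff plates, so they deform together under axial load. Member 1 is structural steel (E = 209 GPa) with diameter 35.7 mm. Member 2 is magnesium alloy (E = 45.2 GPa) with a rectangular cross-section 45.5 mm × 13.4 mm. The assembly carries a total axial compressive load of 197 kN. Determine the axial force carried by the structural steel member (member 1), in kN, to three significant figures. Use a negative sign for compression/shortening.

A_1 = 1001 mm².
A_2 = 609.7 mm².
Equal strain + equilibrium ⇒ each member carries load in proportion to AE: A₁E₁ = 209200000 N, A₂E₂ = 27560000 N, ΣAE = 236800000 N.
F₁ = P·A₁E₁/ΣAE = -197000·209200000/236800000 = -174100 N.

-174 kN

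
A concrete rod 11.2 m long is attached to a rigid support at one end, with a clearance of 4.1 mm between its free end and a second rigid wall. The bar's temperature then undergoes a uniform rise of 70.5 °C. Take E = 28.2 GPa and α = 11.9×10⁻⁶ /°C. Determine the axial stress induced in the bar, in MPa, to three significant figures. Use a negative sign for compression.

Free thermal expansion αLΔT = 11.9e-6 · 11200 · 70.5 = 9.396 mm.
The walls engage after the gap closes; constrained expansion = 9.396 − 4.1 = 5.296 mm.
The walls impose strain ε = −(5.296)/11200 = -4.7288e-04; σ = Eε = 28200 · -4.7288e-04 = -13.34 MPa.

-13.3 MPa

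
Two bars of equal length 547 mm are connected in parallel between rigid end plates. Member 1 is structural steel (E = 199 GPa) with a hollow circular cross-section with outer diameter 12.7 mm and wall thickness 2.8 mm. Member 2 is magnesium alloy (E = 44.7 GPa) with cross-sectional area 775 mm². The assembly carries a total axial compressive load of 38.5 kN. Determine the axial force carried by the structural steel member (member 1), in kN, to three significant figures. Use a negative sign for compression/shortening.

A_1 = 87.08 mm².
Equal strain + equilibrium ⇒ each member carries load in proportion to AE: A₁E₁ = 17330000 N, A₂E₂ = 34640000 N, ΣAE = 51970000 N.
F₁ = P·A₁E₁/ΣAE = -38500·17330000/51970000 = -12840 N.

-12.8 kN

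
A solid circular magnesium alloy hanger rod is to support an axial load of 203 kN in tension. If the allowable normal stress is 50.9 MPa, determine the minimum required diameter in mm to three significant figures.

71.3 mm

Required area A ≥ P/σ_allow = 203000/50.9 = 3988 mm².
For a solid circular section, d ≥ √(4A/π) = 71.26 mm.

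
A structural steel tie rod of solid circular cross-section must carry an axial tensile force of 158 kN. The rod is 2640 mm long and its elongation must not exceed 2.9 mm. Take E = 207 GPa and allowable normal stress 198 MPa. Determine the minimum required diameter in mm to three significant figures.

Required area A ≥ P/σ_allow = 158000/198 = 798 mm².
For a solid circular section, d ≥ √(4A/π) = 31.88 mm.
Elongation limit: A ≥ PL/(Eδ_allow) = 158000·2640/(207000·2.9) = 694.9 mm² ⇒ d ≥ 29.74 mm.
The stress limit governs.

31.9 mm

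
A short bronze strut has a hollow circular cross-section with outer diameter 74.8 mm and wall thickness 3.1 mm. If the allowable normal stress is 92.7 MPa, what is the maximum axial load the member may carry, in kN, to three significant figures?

64.7 kN

A = 698.3 mm².
P_max = σ_allow · A = 92.7 · 698.3 = 64730 N = 64.73 kN.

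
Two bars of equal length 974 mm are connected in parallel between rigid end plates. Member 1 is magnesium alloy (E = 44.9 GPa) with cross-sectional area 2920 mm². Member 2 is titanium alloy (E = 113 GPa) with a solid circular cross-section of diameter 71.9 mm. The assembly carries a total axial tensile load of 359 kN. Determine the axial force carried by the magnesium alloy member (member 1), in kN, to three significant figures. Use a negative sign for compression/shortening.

A_2 = 4060 mm².
Equal strain + equilibrium ⇒ each member carries load in proportion to AE: A₁E₁ = 131100000 N, A₂E₂ = 458800000 N, ΣAE = 589900000 N.
F₁ = P·A₁E₁/ΣAE = 359000·131100000/589900000 = 79790 N.

79.8 kN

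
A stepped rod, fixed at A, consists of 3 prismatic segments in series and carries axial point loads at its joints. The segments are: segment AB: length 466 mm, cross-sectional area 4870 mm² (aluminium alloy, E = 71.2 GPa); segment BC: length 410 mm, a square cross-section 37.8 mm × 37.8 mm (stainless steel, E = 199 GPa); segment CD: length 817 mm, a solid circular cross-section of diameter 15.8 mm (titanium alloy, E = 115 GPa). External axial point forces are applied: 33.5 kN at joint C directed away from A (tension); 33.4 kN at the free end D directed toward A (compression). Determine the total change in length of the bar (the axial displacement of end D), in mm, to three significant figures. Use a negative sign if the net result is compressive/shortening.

Internal axial forces (sectioning from the free end, tension +): N_CD = -33.4 kN, N_BC = 0.1 kN, N_AB = 0.1 kN.
A_BC = 1429 mm².
A_CD = 196.1 mm².
δ_AB = 100·466/(4870·71200) = 0.0001344 mm
δ_BC = 100·410/(1429·199000) = 0.0001442 mm
δ_CD = -33400·817/(196.1·115000) = -1.21 mm
δ = Σδ_i = -1.21 mm.

-1.21 mm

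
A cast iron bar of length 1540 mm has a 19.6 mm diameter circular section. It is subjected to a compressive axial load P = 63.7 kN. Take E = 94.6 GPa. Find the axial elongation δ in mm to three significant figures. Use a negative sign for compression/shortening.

-3.44 mm

A = 301.7 mm².
δ_mech = NL/(AE) = -63700·1540/(301.7·94600) = -3.437 mm.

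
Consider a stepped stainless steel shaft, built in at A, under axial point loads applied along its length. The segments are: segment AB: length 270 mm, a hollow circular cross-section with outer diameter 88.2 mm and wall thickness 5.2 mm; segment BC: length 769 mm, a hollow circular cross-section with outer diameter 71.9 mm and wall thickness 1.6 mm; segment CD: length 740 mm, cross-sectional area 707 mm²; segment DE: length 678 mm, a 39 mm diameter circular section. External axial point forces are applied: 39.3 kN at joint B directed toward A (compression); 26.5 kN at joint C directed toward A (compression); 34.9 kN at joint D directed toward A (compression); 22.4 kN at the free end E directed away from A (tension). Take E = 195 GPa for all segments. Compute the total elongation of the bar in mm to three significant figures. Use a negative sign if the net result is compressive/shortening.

Internal axial forces (sectioning from the free end, tension +): N_DE = 22.4 kN, N_CD = -12.5 kN, N_BC = -39 kN, N_AB = -78.3 kN.
A_AB = 1356 mm².
A_BC = 353.4 mm².
A_DE = 1195 mm².
δ_AB = -78300·270/(1356·195000) = -0.07996 mm
δ_BC = -39000·769/(353.4·195000) = -0.4352 mm
δ_CD = -12500·740/(707·195000) = -0.06709 mm
δ_DE = 22400·678/(1195·195000) = 0.0652 mm
δ = Σδ_i = -0.5171 mm.

-0.517 mm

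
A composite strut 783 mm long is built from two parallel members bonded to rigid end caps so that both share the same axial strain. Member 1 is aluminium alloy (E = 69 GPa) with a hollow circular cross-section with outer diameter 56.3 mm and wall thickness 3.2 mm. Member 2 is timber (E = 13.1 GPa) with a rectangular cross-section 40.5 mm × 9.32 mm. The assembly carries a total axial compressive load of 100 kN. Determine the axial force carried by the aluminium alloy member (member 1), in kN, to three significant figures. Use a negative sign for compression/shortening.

-88.2 kN

A_1 = 533.8 mm².
A_2 = 377.5 mm².
Equal strain + equilibrium ⇒ each member carries load in proportion to AE: A₁E₁ = 36830000 N, A₂E₂ = 4945000 N, ΣAE = 41780000 N.
F₁ = P·A₁E₁/ΣAE = -100000·36830000/41780000 = -88160 N.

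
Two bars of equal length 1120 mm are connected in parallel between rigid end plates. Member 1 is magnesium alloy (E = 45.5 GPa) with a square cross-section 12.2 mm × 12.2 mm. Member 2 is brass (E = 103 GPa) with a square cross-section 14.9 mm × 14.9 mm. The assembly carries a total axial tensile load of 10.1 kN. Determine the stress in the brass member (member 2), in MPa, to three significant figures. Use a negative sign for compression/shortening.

35.1 MPa

A_1 = 148.8 mm².
A_2 = 222 mm².
Equal strain + equilibrium ⇒ each member carries load in proportion to AE: A₁E₁ = 6772000 N, A₂E₂ = 22870000 N, ΣAE = 29640000 N.
σ₂ = P·E₂/ΣAE = 10100·103000/29640000 = 35.1 MPa.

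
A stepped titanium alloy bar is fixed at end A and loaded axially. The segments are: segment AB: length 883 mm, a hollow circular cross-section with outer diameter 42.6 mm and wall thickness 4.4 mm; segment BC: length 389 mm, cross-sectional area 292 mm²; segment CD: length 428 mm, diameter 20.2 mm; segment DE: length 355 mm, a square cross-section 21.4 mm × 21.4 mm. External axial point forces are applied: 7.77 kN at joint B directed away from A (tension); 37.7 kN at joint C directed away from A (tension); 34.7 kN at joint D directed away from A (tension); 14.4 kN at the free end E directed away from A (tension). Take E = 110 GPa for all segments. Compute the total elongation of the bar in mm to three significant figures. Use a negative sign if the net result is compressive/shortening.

Internal axial forces (sectioning from the free end, tension +): N_DE = 14.4 kN, N_CD = 49.1 kN, N_BC = 86.8 kN, N_AB = 94.57 kN.
A_AB = 528 mm².
A_CD = 320.5 mm².
A_DE = 458 mm².
δ_AB = 94570·883/(528·110000) = 1.438 mm
δ_BC = 86800·389/(292·110000) = 1.051 mm
δ_CD = 49100·428/(320.5·110000) = 0.5961 mm
δ_DE = 14400·355/(458·110000) = 0.1015 mm
δ = Σδ_i = 3.186 mm.

3.19 mm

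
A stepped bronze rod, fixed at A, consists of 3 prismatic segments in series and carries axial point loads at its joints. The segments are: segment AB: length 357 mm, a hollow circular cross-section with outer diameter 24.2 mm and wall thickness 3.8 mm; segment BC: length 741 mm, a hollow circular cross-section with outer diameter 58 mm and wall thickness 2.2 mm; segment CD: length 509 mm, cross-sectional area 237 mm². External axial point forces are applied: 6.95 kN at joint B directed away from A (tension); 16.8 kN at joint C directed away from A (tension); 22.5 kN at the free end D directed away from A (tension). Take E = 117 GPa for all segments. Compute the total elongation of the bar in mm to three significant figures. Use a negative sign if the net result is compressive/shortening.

1.64 mm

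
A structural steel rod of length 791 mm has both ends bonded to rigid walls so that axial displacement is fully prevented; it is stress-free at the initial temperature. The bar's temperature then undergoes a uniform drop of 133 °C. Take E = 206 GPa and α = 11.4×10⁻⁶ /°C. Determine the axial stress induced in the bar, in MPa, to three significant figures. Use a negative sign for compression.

Free thermal expansion αLΔT = 11.4e-6 · 791 · -133 = -1.199 mm.
The walls impose strain ε = −(-1.199)/791 = 1.5162e-03; σ = Eε = 206000 · 1.5162e-03 = 312.3 MPa.

312 MPa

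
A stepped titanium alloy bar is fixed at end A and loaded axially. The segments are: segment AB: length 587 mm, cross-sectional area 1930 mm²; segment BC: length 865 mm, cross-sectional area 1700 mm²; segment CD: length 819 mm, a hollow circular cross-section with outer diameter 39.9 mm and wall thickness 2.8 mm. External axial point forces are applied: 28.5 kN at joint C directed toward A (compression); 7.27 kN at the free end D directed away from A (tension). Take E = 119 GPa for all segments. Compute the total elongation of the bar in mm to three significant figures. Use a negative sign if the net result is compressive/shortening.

0.00828 mm

Internal axial forces (sectioning from the free end, tension +): N_CD = 7.27 kN, N_BC = -21.23 kN, N_AB = -21.23 kN.
A_CD = 326.3 mm².
δ_AB = -21230·587/(1930·119000) = -0.05426 mm
δ_BC = -21230·865/(1700·119000) = -0.09078 mm
δ_CD = 7270·819/(326.3·119000) = 0.1533 mm
δ = Σδ_i = 0.00828 mm.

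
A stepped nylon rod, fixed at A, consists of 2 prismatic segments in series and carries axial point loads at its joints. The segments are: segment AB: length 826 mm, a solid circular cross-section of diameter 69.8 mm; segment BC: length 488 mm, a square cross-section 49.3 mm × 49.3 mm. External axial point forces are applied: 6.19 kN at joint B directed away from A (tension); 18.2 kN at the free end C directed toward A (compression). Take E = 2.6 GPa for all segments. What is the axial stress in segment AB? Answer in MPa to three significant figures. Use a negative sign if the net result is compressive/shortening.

-3.14 MPa

Internal axial forces (sectioning from the free end, tension +): N_BC = -18.2 kN, N_AB = -12.01 kN.
A_AB = 3826 mm².
σ_AB = N_AB/A_AB = -12010/3826 = -3.139 MPa.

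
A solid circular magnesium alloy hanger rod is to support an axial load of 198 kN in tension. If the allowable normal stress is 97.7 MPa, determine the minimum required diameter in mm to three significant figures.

50.8 mm

Required area A ≥ P/σ_allow = 198000/97.7 = 2027 mm².
For a solid circular section, d ≥ √(4A/π) = 50.8 mm.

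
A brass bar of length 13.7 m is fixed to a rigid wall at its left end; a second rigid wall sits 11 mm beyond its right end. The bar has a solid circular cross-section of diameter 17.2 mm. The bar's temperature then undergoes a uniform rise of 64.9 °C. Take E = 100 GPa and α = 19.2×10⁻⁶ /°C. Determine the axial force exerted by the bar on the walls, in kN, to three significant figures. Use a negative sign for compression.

-10.3 kN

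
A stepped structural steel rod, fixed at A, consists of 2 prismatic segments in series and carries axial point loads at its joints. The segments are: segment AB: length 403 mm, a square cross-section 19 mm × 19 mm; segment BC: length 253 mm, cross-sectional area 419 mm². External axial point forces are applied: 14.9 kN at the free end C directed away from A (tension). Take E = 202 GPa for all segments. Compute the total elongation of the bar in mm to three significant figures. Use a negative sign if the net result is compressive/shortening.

Internal axial forces (sectioning from the free end, tension +): N_BC = 14.9 kN, N_AB = 14.9 kN.
A_AB = 361 mm².
δ_AB = 14900·403/(361·202000) = 0.08234 mm
δ_BC = 14900·253/(419·202000) = 0.04454 mm
δ = Σδ_i = 0.1269 mm.

0.127 mm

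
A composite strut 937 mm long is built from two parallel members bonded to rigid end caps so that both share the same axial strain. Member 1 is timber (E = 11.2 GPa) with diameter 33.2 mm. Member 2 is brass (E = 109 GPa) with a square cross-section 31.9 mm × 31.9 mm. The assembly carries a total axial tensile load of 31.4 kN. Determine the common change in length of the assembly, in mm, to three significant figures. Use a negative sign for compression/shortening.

A_1 = 865.7 mm².
A_2 = 1018 mm².
Equal strain + equilibrium ⇒ each member carries load in proportion to AE: A₁E₁ = 9696000 N, A₂E₂ = 110900000 N, ΣAE = 120600000 N.
δ = PL/ΣAE = 31400·937/120600000 = 0.2439 mm.

0.244 mm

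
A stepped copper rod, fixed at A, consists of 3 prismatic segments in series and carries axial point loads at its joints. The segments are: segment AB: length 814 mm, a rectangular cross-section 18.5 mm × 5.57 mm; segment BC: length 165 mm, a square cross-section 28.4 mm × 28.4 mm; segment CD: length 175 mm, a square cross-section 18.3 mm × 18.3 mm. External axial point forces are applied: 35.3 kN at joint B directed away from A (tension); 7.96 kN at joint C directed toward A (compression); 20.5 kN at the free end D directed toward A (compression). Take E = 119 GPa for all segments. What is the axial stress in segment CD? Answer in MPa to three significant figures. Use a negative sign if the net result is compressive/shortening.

-61.2 MPa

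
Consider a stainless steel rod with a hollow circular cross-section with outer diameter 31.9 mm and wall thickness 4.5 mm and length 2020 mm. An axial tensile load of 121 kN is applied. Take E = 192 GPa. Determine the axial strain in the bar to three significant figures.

0.00163

A = 387.4 mm².
σ = N/A = 312.4 MPa; ε = σ/E = 312.4/192000 = 1.627e-03.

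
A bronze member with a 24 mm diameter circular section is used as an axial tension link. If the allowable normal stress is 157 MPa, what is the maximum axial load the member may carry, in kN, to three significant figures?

A = 452.4 mm².
P_max = σ_allow · A = 157 · 452.4 = 71030 N = 71.03 kN.

71.0 kN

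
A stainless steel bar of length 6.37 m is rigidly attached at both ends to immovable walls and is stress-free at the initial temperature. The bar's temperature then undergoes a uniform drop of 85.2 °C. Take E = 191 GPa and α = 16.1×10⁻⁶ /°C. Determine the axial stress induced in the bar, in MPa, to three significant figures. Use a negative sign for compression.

262 MPa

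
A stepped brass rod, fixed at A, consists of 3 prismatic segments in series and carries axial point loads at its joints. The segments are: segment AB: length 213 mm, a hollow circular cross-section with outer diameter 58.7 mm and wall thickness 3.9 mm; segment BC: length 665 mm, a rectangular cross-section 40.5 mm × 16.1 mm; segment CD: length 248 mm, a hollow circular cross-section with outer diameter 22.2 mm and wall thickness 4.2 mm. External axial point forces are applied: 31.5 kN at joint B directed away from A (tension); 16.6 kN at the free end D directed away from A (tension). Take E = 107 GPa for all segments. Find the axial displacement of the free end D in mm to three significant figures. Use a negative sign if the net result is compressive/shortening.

Internal axial forces (sectioning from the free end, tension +): N_CD = 16.6 kN, N_BC = 16.6 kN, N_AB = 48.1 kN.
A_AB = 671.4 mm².
A_BC = 652.1 mm².
A_CD = 237.5 mm².
δ_AB = 48100·213/(671.4·107000) = 0.1426 mm
δ_BC = 16600·665/(652.1·107000) = 0.1582 mm
δ_CD = 16600·248/(237.5·107000) = 0.162 mm
δ = Σδ_i = 0.4628 mm.

0.463 mm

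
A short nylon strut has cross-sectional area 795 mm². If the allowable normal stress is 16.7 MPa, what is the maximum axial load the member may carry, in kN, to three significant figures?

13.3 kN

P_max = σ_allow · A = 16.7 · 795 = 13280 N = 13.28 kN.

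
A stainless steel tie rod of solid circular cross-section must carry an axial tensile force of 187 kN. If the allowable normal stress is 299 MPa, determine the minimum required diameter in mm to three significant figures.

28.2 mm

Required area A ≥ P/σ_allow = 187000/299 = 625.4 mm².
For a solid circular section, d ≥ √(4A/π) = 28.22 mm.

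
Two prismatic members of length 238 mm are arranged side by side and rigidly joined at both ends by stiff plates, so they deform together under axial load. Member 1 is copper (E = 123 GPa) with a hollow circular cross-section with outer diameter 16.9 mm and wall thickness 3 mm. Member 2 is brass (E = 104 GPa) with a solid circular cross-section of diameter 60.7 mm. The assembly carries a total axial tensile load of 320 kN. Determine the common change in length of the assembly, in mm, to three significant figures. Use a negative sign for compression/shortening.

0.240 mm

A_1 = 131 mm².
A_2 = 2894 mm².
Equal strain + equilibrium ⇒ each member carries load in proportion to AE: A₁E₁ = 16110000 N, A₂E₂ = 301000000 N, ΣAE = 317100000 N.
δ = PL/ΣAE = 320000·238/317100000 = 0.2402 mm.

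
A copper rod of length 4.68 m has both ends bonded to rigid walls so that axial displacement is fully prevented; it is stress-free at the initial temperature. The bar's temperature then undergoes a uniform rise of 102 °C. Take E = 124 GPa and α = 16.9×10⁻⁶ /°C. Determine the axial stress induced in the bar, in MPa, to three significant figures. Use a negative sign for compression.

Free thermal expansion αLΔT = 16.9e-6 · 4680 · 102 = 8.067 mm.
The walls impose strain ε = −(8.067)/4680 = -1.7238e-03; σ = Eε = 124000 · -1.7238e-03 = -213.8 MPa.

-214 MPa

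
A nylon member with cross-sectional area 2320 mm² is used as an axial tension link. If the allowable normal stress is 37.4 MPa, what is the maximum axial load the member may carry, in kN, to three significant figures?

P_max = σ_allow · A = 37.4 · 2320 = 86770 N = 86.77 kN.

86.8 kN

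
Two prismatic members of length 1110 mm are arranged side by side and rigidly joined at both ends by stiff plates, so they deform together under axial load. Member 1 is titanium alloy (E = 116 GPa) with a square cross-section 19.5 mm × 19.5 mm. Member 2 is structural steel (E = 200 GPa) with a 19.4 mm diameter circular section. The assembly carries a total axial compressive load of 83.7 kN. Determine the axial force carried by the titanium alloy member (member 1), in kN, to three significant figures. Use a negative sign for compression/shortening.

A_1 = 380.2 mm².
A_2 = 295.6 mm².
Equal strain + equilibrium ⇒ each member carries load in proportion to AE: A₁E₁ = 44110000 N, A₂E₂ = 59120000 N, ΣAE = 103200000 N.
F₁ = P·A₁E₁/ΣAE = -83700·44110000/103200000 = -35760 N.

-35.8 kN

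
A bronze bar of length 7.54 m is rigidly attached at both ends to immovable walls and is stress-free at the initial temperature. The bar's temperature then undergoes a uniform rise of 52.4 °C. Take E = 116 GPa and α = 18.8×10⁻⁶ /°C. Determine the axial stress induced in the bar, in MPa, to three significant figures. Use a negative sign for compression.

Free thermal expansion αLΔT = 18.8e-6 · 7540 · 52.4 = 7.428 mm.
The walls impose strain ε = −(7.428)/7540 = -9.8512e-04; σ = Eε = 116000 · -9.8512e-04 = -114.3 MPa.

-114 MPa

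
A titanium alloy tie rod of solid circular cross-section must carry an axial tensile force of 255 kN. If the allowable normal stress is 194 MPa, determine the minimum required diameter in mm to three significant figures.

Required area A ≥ P/σ_allow = 255000/194 = 1314 mm².
For a solid circular section, d ≥ √(4A/π) = 40.91 mm.

40.9 mm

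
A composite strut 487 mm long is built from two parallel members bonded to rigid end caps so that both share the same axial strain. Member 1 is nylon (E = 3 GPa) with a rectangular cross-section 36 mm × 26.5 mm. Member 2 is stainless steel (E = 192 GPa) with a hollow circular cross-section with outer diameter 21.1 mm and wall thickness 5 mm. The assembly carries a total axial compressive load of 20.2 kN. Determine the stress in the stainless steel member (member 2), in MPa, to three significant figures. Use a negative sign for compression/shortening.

-75.4 MPa

A_1 = 954 mm².
A_2 = 252.9 mm².
Equal strain + equilibrium ⇒ each member carries load in proportion to AE: A₁E₁ = 2862000 N, A₂E₂ = 48560000 N, ΣAE = 51420000 N.
σ₂ = P·E₂/ΣAE = -20200·192000/51420000 = -75.43 MPa.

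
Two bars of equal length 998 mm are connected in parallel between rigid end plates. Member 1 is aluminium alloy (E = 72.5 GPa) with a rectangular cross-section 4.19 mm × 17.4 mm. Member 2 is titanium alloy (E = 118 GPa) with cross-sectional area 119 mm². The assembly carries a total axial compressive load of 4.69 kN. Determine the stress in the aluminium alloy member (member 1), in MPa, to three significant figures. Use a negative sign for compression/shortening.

A_1 = 72.91 mm².
Equal strain + equilibrium ⇒ each member carries load in proportion to AE: A₁E₁ = 5286000 N, A₂E₂ = 14040000 N, ΣAE = 19330000 N.
σ₁ = P·E₁/ΣAE = -4690·72500/19330000 = -17.59 MPa.

-17.6 MPa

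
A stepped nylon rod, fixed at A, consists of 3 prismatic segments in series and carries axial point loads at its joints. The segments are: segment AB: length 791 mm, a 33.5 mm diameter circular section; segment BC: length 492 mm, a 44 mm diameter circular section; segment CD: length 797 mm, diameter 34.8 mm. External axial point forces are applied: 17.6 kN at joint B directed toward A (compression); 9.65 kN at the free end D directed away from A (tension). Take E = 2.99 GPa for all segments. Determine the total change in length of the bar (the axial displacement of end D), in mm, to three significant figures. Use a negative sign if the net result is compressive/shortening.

1.36 mm

Internal axial forces (sectioning from the free end, tension +): N_CD = 9.65 kN, N_BC = 9.65 kN, N_AB = -7.95 kN.
A_AB = 881.4 mm².
A_BC = 1521 mm².
A_CD = 951.1 mm².
δ_AB = -7950·791/(881.4·2990) = -2.386 mm
δ_BC = 9650·492/(1521·2990) = 1.044 mm
δ_CD = 9650·797/(951.1·2990) = 2.704 mm
δ = Σδ_i = 1.363 mm.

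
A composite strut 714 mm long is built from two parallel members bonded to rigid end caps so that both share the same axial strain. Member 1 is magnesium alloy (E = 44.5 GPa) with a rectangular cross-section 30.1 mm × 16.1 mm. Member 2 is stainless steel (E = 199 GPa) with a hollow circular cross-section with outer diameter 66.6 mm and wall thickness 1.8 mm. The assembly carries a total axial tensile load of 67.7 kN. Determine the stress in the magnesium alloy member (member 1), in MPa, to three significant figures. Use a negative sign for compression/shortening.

A_1 = 484.6 mm².
A_2 = 366.4 mm².
Equal strain + equilibrium ⇒ each member carries load in proportion to AE: A₁E₁ = 21570000 N, A₂E₂ = 72920000 N, ΣAE = 94490000 N.
σ₁ = P·E₁/ΣAE = 67700·44500/94490000 = 31.88 MPa.

31.9 MPa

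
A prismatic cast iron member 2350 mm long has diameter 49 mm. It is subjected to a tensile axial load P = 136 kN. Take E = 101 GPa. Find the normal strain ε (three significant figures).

A = 1886 mm².
σ = N/A = 72.12 MPa; ε = σ/E = 72.12/101000 = 7.141e-04.

7.14e-04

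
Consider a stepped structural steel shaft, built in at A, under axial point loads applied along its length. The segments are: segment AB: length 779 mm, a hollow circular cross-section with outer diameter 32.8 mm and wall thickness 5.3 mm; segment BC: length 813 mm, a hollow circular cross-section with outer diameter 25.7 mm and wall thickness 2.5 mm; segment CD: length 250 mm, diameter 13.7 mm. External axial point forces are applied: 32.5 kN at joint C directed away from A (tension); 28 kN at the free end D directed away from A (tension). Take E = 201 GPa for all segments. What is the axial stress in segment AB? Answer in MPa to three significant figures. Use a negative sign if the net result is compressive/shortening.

132 MPa

Internal axial forces (sectioning from the free end, tension +): N_CD = 28 kN, N_BC = 60.5 kN, N_AB = 60.5 kN.
A_AB = 457.9 mm².
σ_AB = N_AB/A_AB = 60500/457.9 = 132.1 MPa.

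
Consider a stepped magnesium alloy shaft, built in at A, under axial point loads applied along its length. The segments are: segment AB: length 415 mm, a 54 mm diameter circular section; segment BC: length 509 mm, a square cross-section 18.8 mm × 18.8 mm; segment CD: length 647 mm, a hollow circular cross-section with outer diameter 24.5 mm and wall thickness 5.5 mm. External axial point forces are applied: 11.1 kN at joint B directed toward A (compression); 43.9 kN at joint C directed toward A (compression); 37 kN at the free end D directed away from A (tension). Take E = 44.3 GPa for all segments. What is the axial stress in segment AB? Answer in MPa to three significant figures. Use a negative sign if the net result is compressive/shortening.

-7.86 MPa

Internal axial forces (sectioning from the free end, tension +): N_CD = 37 kN, N_BC = -6.9 kN, N_AB = -18 kN.
A_AB = 2290 mm².
σ_AB = N_AB/A_AB = -18000/2290 = -7.86 MPa.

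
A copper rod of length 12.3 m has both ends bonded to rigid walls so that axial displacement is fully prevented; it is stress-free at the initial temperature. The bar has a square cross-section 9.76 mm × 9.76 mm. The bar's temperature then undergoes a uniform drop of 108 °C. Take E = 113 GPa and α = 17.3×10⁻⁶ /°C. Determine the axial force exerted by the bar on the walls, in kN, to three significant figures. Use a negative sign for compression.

Free thermal expansion αLΔT = 17.3e-6 · 12300 · -108 = -22.98 mm.
The walls impose strain ε = −(-22.98)/12300 = 1.8684e-03; σ = Eε = 113000 · 1.8684e-03 = 211.1 MPa.
Wall reaction R = σ·A = 211.1·95.26 = 20110 N = 20.11 kN.

20.1 kN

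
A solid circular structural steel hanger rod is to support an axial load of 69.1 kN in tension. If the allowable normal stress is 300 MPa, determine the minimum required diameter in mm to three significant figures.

17.1 mm

Required area A ≥ P/σ_allow = 69100/300 = 230.3 mm².
For a solid circular section, d ≥ √(4A/π) = 17.13 mm.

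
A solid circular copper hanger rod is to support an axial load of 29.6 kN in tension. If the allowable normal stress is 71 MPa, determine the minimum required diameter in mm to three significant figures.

23.0 mm

Required area A ≥ P/σ_allow = 29600/71 = 416.9 mm².
For a solid circular section, d ≥ √(4A/π) = 23.04 mm.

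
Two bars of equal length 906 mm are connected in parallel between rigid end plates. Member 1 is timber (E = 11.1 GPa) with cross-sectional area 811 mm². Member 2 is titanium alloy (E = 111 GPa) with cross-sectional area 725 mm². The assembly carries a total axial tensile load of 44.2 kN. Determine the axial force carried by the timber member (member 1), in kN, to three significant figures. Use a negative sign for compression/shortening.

4.45 kN

Equal strain + equilibrium ⇒ each member carries load in proportion to AE: A₁E₁ = 9002000 N, A₂E₂ = 80480000 N, ΣAE = 89480000 N.
F₁ = P·A₁E₁/ΣAE = 44200·9002000/89480000 = 4447 N.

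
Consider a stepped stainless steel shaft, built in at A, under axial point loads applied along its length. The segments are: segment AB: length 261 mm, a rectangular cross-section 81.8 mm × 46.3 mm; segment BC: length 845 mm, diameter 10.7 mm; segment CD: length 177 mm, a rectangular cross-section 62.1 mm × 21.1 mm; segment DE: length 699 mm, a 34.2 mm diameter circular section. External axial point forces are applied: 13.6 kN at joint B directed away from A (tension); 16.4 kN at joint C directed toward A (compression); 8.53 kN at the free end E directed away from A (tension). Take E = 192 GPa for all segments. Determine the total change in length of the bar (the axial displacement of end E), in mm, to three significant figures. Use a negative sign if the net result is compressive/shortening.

-0.343 mm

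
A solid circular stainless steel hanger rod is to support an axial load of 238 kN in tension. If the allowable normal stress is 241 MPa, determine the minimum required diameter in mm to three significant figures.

Required area A ≥ P/σ_allow = 238000/241 = 987.6 mm².
For a solid circular section, d ≥ √(4A/π) = 35.46 mm.

35.5 mm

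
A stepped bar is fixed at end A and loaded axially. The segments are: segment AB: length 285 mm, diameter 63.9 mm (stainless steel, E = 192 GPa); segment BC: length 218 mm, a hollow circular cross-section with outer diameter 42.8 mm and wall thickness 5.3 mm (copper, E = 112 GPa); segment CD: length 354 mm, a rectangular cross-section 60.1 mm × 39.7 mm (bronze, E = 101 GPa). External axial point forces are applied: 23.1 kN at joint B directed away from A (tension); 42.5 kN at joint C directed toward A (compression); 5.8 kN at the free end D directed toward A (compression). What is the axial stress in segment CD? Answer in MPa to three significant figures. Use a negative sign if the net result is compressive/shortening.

-2.43 MPa

Internal axial forces (sectioning from the free end, tension +): N_CD = -5.8 kN, N_BC = -48.3 kN, N_AB = -25.2 kN.
A_CD = 2386 mm².
σ_CD = N_CD/A_CD = -5800/2386 = -2.431 MPa.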